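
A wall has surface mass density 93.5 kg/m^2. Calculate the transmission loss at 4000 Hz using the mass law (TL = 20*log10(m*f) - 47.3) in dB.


Given values:
  m = 93.5 kg/m^2, f = 4000 Hz
Formula: TL = 20 * log10(m * f) - 47.3
Compute m * f = 93.5 * 4000 = 374000.0
Compute log10(374000.0) = 5.572872
Compute 20 * 5.572872 = 111.4574
TL = 111.4574 - 47.3 = 64.16

64.16 dB


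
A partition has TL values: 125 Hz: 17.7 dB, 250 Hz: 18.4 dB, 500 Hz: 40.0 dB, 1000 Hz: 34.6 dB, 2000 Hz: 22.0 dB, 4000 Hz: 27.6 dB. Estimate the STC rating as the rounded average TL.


Given TL values at each frequency:
  125 Hz: 17.7 dB
  250 Hz: 18.4 dB
  500 Hz: 40.0 dB
  1000 Hz: 34.6 dB
  2000 Hz: 22.0 dB
  4000 Hz: 27.6 dB
Formula: STC ~ round(average of TL values)
Sum = 17.7 + 18.4 + 40.0 + 34.6 + 22.0 + 27.6 = 160.3
Average = 160.3 / 6 = 26.72
Rounded: 27

27


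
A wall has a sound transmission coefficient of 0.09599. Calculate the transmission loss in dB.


Given values:
  tau = 0.09599
Formula: TL = 10 * log10(1 / tau)
Compute 1 / tau = 1 / 0.09599 = 10.4178
Compute log10(10.4178) = 1.017776
TL = 10 * 1.017776 = 10.18

10.18 dB


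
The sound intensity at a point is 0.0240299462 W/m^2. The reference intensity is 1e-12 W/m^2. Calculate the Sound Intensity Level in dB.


Given values:
  I = 0.0240299462 W/m^2
  I_ref = 1e-12 W/m^2
Formula: SIL = 10 * log10(I / I_ref)
Compute ratio: I / I_ref = 24029946200
Compute log10: log10(24029946200) = 10.380753
Multiply: SIL = 10 * 10.380753 = 103.81

103.81 dB


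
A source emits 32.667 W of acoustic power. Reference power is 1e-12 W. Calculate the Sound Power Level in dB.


Given values:
  W = 32.667 W
  W_ref = 1e-12 W
Formula: SWL = 10 * log10(W / W_ref)
Compute ratio: W / W_ref = 32667000000000
Compute log10: log10(32667000000000) = 13.514109
Multiply: SWL = 10 * 13.514109 = 135.14

135.14 dB


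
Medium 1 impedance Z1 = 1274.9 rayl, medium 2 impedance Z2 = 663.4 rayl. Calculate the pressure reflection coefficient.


Given values:
  Z1 = 1274.9 rayl, Z2 = 663.4 rayl
Formula: R = (Z2 - Z1) / (Z2 + Z1)
Numerator: Z2 - Z1 = 663.4 - 1274.9 = -611.5
Denominator: Z2 + Z1 = 663.4 + 1274.9 = 1938.3
R = -611.5 / 1938.3 = -0.3155

-0.3155


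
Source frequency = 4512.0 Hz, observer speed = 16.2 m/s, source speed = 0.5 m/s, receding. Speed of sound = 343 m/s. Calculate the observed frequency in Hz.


Given values:
  f_s = 4512.0 Hz, v_o = 16.2 m/s, v_s = 0.5 m/s
  Direction: receding
Formula: f_o = f_s * (c - v_o) / (c + v_s)
Numerator: c - v_o = 343 - 16.2 = 326.8
Denominator: c + v_s = 343 + 0.5 = 343.5
f_o = 4512.0 * 326.8 / 343.5 = 4292.64

4292.64 Hz


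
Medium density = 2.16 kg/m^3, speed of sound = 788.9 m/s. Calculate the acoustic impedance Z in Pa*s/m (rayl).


Given values:
  rho = 2.16 kg/m^3
  c = 788.9 m/s
Formula: Z = rho * c
Z = 2.16 * 788.9
Z = 1704.02

1704.02 rayl


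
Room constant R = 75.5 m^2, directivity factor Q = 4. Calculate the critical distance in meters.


Given values:
  R = 75.5 m^2, Q = 4
Formula: d_c = 0.141 * sqrt(Q * R)
Compute Q * R = 4 * 75.5 = 302.0
Compute sqrt(302.0) = 17.3781
d_c = 0.141 * 17.3781 = 2.45

2.45 m


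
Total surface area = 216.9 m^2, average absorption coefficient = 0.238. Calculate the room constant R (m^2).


Given values:
  S = 216.9 m^2, alpha = 0.238
Formula: R = S * alpha / (1 - alpha)
Numerator: 216.9 * 0.238 = 51.6222
Denominator: 1 - 0.238 = 0.762
R = 51.6222 / 0.762 = 67.75

67.75 m^2


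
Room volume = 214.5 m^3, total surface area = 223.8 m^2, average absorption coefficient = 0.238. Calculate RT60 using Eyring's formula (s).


Given values:
  V = 214.5 m^3, S = 223.8 m^2, alpha = 0.238
Formula: RT60 = 0.161 * V / (-S * ln(1 - alpha))
Compute ln(1 - 0.238) = ln(0.762) = -0.271809
Denominator: -223.8 * -0.271809 = 60.8309
Numerator: 0.161 * 214.5 = 34.5345
RT60 = 34.5345 / 60.8309 = 0.568

0.568 s


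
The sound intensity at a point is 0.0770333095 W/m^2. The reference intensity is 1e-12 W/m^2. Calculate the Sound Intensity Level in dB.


Given values:
  I = 0.0770333095 W/m^2
  I_ref = 1e-12 W/m^2
Formula: SIL = 10 * log10(I / I_ref)
Compute ratio: I / I_ref = 77033309500
Compute log10: log10(77033309500) = 10.886679
Multiply: SIL = 10 * 10.886679 = 108.87

108.87 dB


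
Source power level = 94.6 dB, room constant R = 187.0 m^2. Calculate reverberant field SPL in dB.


Given values:
  Lw = 94.6 dB, R = 187.0 m^2
Formula: SPL = Lw + 10 * log10(4 / R)
Compute 4 / R = 4 / 187.0 = 0.02139
Compute 10 * log10(0.02139) = -16.6979
SPL = 94.6 + (-16.6979) = 77.9

77.9 dB


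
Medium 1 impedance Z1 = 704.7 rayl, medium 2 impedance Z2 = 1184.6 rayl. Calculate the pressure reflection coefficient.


Given values:
  Z1 = 704.7 rayl, Z2 = 1184.6 rayl
Formula: R = (Z2 - Z1) / (Z2 + Z1)
Numerator: Z2 - Z1 = 1184.6 - 704.7 = 479.9
Denominator: Z2 + Z1 = 1184.6 + 704.7 = 1889.3
R = 479.9 / 1889.3 = 0.254

0.254


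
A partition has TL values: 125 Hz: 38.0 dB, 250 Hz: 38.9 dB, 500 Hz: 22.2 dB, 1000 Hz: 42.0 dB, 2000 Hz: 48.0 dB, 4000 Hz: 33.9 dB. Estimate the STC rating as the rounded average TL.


Given TL values at each frequency:
  125 Hz: 38.0 dB
  250 Hz: 38.9 dB
  500 Hz: 22.2 dB
  1000 Hz: 42.0 dB
  2000 Hz: 48.0 dB
  4000 Hz: 33.9 dB
Formula: STC ~ round(average of TL values)
Sum = 38.0 + 38.9 + 22.2 + 42.0 + 48.0 + 33.9 = 223.0
Average = 223.0 / 6 = 37.17
Rounded: 37

37


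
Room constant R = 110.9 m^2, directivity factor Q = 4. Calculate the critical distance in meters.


Given values:
  R = 110.9 m^2, Q = 4
Formula: d_c = 0.141 * sqrt(Q * R)
Compute Q * R = 4 * 110.9 = 443.6
Compute sqrt(443.6) = 21.0618
d_c = 0.141 * 21.0618 = 2.97

2.97 m


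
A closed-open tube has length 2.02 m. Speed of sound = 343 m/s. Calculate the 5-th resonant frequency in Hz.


Given values:
  Tube type: closed-open, L = 2.02 m, c = 343 m/s, n = 5
Formula: f_n = (2n - 1) * c / (4 * L)
Compute 2n - 1 = 2*5 - 1 = 9
Compute 4 * L = 4 * 2.02 = 8.08
f = 9 * 343 / 8.08
f = 382.05

382.05 Hz


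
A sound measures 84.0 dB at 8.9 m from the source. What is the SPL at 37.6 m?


Given values:
  SPL1 = 84.0 dB, r1 = 8.9 m, r2 = 37.6 m
Formula: SPL2 = SPL1 - 20 * log10(r2 / r1)
Compute ratio: r2 / r1 = 37.6 / 8.9 = 4.2247
Compute log10: log10(4.2247) = 0.625796
Compute drop: 20 * 0.625796 = 12.5159
SPL2 = 84.0 - 12.5159 = 71.48

71.48 dB


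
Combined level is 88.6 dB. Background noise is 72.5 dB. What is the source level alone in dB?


Given values:
  L_total = 88.6 dB, L_bg = 72.5 dB
Formula: L_source = 10 * log10(10^(L_total/10) - 10^(L_bg/10))
Convert to linear:
  10^(88.6/10) = 724435960.075
  10^(72.5/10) = 17782794.1004
Difference: 724435960.075 - 17782794.1004 = 706653165.9746
L_source = 10 * log10(706653165.9746) = 88.49

88.49 dB


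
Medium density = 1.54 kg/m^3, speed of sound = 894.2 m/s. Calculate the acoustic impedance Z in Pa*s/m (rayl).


Given values:
  rho = 1.54 kg/m^3
  c = 894.2 m/s
Formula: Z = rho * c
Z = 1.54 * 894.2
Z = 1377.07

1377.07 rayl


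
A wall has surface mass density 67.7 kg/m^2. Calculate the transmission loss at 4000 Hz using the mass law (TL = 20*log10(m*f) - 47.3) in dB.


Given values:
  m = 67.7 kg/m^2, f = 4000 Hz
Formula: TL = 20 * log10(m * f) - 47.3
Compute m * f = 67.7 * 4000 = 270800.0
Compute log10(270800.0) = 5.432649
Compute 20 * 5.432649 = 108.653
TL = 108.653 - 47.3 = 61.35

61.35 dB


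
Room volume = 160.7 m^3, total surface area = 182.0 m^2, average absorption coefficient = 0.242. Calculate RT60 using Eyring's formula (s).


Given values:
  V = 160.7 m^3, S = 182.0 m^2, alpha = 0.242
Formula: RT60 = 0.161 * V / (-S * ln(1 - alpha))
Compute ln(1 - 0.242) = ln(0.758) = -0.277072
Denominator: -182.0 * -0.277072 = 50.4271
Numerator: 0.161 * 160.7 = 25.8727
RT60 = 25.8727 / 50.4271 = 0.513

0.513 s


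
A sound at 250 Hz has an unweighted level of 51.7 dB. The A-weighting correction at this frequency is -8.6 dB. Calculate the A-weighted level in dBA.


Given values:
  SPL = 51.7 dB
  A-weighting at 250 Hz = -8.6 dB
Formula: L_A = SPL + A_weight
L_A = 51.7 + (-8.6)
L_A = 43.1

43.1 dBA


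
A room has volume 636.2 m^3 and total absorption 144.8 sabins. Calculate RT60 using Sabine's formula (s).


Given values:
  V = 636.2 m^3
  A = 144.8 sabins
Formula: RT60 = 0.161 * V / A
Numerator: 0.161 * 636.2 = 102.4282
RT60 = 102.4282 / 144.8 = 0.707

0.707 s


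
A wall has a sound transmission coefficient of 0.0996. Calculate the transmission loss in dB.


Given values:
  tau = 0.0996
Formula: TL = 10 * log10(1 / tau)
Compute 1 / tau = 1 / 0.0996 = 10.0402
Compute log10(10.0402) = 1.001742
TL = 10 * 1.001742 = 10.02

10.02 dB


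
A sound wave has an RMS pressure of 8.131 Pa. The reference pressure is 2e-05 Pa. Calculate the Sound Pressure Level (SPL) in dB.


Given values:
  p = 8.131 Pa
  p_ref = 2e-05 Pa
Formula: SPL = 20 * log10(p / p_ref)
Compute ratio: p / p_ref = 8.131 / 2e-05 = 406550
Compute log10: log10(406550) = 5.609114
Multiply: SPL = 20 * 5.609114 = 112.18

112.18 dB


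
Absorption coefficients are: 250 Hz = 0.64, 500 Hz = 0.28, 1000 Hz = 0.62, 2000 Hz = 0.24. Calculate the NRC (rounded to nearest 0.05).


Given values:
  a_250 = 0.64, a_500 = 0.28
  a_1000 = 0.62, a_2000 = 0.24
Formula: NRC = (a250 + a500 + a1000 + a2000) / 4
Sum = 0.64 + 0.28 + 0.62 + 0.24 = 1.78
NRC = 1.78 / 4 = 0.445
Rounded to nearest 0.05: 0.45

0.45


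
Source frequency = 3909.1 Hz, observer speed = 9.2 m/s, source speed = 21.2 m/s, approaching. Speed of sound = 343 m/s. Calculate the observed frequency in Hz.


Given values:
  f_s = 3909.1 Hz, v_o = 9.2 m/s, v_s = 21.2 m/s
  Direction: approaching
Formula: f_o = f_s * (c + v_o) / (c - v_s)
Numerator: c + v_o = 343 + 9.2 = 352.2
Denominator: c - v_s = 343 - 21.2 = 321.8
f_o = 3909.1 * 352.2 / 321.8 = 4278.39

4278.39 Hz


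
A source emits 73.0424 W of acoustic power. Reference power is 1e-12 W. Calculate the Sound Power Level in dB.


Given values:
  W = 73.0424 W
  W_ref = 1e-12 W
Formula: SWL = 10 * log10(W / W_ref)
Compute ratio: W / W_ref = 73042400000000
Compute log10: log10(73042400000000) = 13.863575
Multiply: SWL = 10 * 13.863575 = 138.64

138.64 dB


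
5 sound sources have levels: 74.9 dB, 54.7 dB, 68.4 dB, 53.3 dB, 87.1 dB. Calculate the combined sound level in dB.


Formula: L_total = 10 * log10( sum(10^(Li/10)) )
  Source 1: 10^(74.9/10) = 30902954.3251
  Source 2: 10^(54.7/10) = 295120.9227
  Source 3: 10^(68.4/10) = 6918309.7092
  Source 4: 10^(53.3/10) = 213796.209
  Source 5: 10^(87.1/10) = 512861383.9914
Sum of linear values = 551191565.1574
L_total = 10 * log10(551191565.1574) = 87.41

87.41 dB


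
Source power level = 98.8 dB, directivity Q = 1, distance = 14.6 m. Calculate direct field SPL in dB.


Given values:
  Lw = 98.8 dB, Q = 1, r = 14.6 m
Formula: SPL = Lw + 10 * log10(Q / (4 * pi * r^2))
Compute 4 * pi * r^2 = 4 * pi * 14.6^2 = 2678.6476
Compute Q / denom = 1 / 2678.6476 = 0.00037332
Compute 10 * log10(0.00037332) = -34.2792
SPL = 98.8 + (-34.2792) = 64.52

64.52 dB


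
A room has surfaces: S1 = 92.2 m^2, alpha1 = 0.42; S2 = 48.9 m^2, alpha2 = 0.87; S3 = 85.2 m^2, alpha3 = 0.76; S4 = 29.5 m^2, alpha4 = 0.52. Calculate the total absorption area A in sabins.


Given surfaces:
  Surface 1: 92.2 * 0.42 = 38.724
  Surface 2: 48.9 * 0.87 = 42.543
  Surface 3: 85.2 * 0.76 = 64.752
  Surface 4: 29.5 * 0.52 = 15.34
Formula: A = sum(Si * alpha_i)
A = 38.724 + 42.543 + 64.752 + 15.34
A = 161.36

161.36 sabins


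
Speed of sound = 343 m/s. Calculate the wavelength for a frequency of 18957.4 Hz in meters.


Given values:
  c = 343 m/s, f = 18957.4 Hz
Formula: lambda = c / f
lambda = 343 / 18957.4
lambda = 0.0181

0.0181 m


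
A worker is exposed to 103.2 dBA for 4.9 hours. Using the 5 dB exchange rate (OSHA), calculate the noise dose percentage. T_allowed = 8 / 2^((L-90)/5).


Given values:
  L = 103.2 dBA, T = 4.9 hours
Formula: T_allowed = 8 / 2^((L - 90) / 5)
Compute exponent: (103.2 - 90) / 5 = 2.64
Compute 2^(2.64) = 6.233317
T_allowed = 8 / 6.233317 = 1.283426 hours
Dose = (T / T_allowed) * 100
Dose = (4.9 / 1.283426) * 100 = 381.79

381.79 %


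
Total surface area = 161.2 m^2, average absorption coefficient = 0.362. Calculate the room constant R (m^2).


Given values:
  S = 161.2 m^2, alpha = 0.362
Formula: R = S * alpha / (1 - alpha)
Numerator: 161.2 * 0.362 = 58.3544
Denominator: 1 - 0.362 = 0.638
R = 58.3544 / 0.638 = 91.46

91.46 m^2


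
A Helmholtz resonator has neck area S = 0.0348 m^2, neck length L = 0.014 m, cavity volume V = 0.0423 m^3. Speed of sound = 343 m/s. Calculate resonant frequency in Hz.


Given values:
  S = 0.0348 m^2, L = 0.014 m, V = 0.0423 m^3, c = 343 m/s
Formula: f = (c / (2*pi)) * sqrt(S / (V * L))
Compute V * L = 0.0423 * 0.014 = 0.0005922
Compute S / (V * L) = 0.0348 / 0.0005922 = 58.7639
Compute sqrt(58.7639) = 7.665762
Compute c / (2*pi) = 343 / 6.283185 = 54.590148
f = 54.590148 * 7.665762 = 418.48

418.48 Hz


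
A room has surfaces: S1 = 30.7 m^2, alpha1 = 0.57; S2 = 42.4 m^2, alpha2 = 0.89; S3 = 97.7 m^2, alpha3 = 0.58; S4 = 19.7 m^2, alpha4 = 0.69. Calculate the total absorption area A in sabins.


Given surfaces:
  Surface 1: 30.7 * 0.57 = 17.499
  Surface 2: 42.4 * 0.89 = 37.736
  Surface 3: 97.7 * 0.58 = 56.666
  Surface 4: 19.7 * 0.69 = 13.593
Formula: A = sum(Si * alpha_i)
A = 17.499 + 37.736 + 56.666 + 13.593
A = 125.49

125.49 sabins


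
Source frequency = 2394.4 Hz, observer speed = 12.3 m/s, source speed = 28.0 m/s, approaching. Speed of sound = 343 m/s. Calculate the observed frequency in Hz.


Given values:
  f_s = 2394.4 Hz, v_o = 12.3 m/s, v_s = 28.0 m/s
  Direction: approaching
Formula: f_o = f_s * (c + v_o) / (c - v_s)
Numerator: c + v_o = 343 + 12.3 = 355.3
Denominator: c - v_s = 343 - 28.0 = 315.0
f_o = 2394.4 * 355.3 / 315.0 = 2700.73

2700.73 Hz


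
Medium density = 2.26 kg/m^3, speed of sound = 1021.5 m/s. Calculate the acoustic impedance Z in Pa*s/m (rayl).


Given values:
  rho = 2.26 kg/m^3
  c = 1021.5 m/s
Formula: Z = rho * c
Z = 2.26 * 1021.5
Z = 2308.59

2308.59 rayl


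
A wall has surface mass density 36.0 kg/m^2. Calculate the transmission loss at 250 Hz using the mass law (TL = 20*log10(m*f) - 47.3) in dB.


Given values:
  m = 36.0 kg/m^2, f = 250 Hz
Formula: TL = 20 * log10(m * f) - 47.3
Compute m * f = 36.0 * 250 = 9000.0
Compute log10(9000.0) = 3.954243
Compute 20 * 3.954243 = 79.0849
TL = 79.0849 - 47.3 = 31.78

31.78 dB


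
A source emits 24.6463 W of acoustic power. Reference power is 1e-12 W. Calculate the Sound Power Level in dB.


Given values:
  W = 24.6463 W
  W_ref = 1e-12 W
Formula: SWL = 10 * log10(W / W_ref)
Compute ratio: W / W_ref = 24646300000000
Compute log10: log10(24646300000000) = 13.391752
Multiply: SWL = 10 * 13.391752 = 133.92

133.92 dB


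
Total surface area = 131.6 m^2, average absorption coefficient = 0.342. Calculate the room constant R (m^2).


Given values:
  S = 131.6 m^2, alpha = 0.342
Formula: R = S * alpha / (1 - alpha)
Numerator: 131.6 * 0.342 = 45.0072
Denominator: 1 - 0.342 = 0.658
R = 45.0072 / 0.658 = 68.4

68.4 m^2


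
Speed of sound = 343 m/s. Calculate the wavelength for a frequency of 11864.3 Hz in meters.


Given values:
  c = 343 m/s, f = 11864.3 Hz
Formula: lambda = c / f
lambda = 343 / 11864.3
lambda = 0.0289

0.0289 m


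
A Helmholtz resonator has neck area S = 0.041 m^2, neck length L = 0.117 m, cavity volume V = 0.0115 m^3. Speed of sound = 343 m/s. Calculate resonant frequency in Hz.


Given values:
  S = 0.041 m^2, L = 0.117 m, V = 0.0115 m^3, c = 343 m/s
Formula: f = (c / (2*pi)) * sqrt(S / (V * L))
Compute V * L = 0.0115 * 0.117 = 0.0013455
Compute S / (V * L) = 0.041 / 0.0013455 = 30.4719
Compute sqrt(30.4719) = 5.520136
Compute c / (2*pi) = 343 / 6.283185 = 54.590148
f = 54.590148 * 5.520136 = 301.35

301.35 Hz


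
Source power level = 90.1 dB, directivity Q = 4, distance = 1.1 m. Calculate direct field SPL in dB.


Given values:
  Lw = 90.1 dB, Q = 4, r = 1.1 m
Formula: SPL = Lw + 10 * log10(Q / (4 * pi * r^2))
Compute 4 * pi * r^2 = 4 * pi * 1.1^2 = 15.2053
Compute Q / denom = 4 / 15.2053 = 0.26306617
Compute 10 * log10(0.26306617) = -5.7993
SPL = 90.1 + (-5.7993) = 84.3

84.3 dB


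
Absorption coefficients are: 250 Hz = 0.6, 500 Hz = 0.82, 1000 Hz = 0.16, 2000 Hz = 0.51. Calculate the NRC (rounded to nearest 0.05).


Given values:
  a_250 = 0.6, a_500 = 0.82
  a_1000 = 0.16, a_2000 = 0.51
Formula: NRC = (a250 + a500 + a1000 + a2000) / 4
Sum = 0.6 + 0.82 + 0.16 + 0.51 = 2.09
NRC = 2.09 / 4 = 0.5225
Rounded to nearest 0.05: 0.5

0.5


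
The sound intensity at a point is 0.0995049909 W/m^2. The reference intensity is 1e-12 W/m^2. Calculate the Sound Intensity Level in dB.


Given values:
  I = 0.0995049909 W/m^2
  I_ref = 1e-12 W/m^2
Formula: SIL = 10 * log10(I / I_ref)
Compute ratio: I / I_ref = 99504990900
Compute log10: log10(99504990900) = 10.997845
Multiply: SIL = 10 * 10.997845 = 109.98

109.98 dB


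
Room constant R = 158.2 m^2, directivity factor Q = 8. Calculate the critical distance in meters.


Given values:
  R = 158.2 m^2, Q = 8
Formula: d_c = 0.141 * sqrt(Q * R)
Compute Q * R = 8 * 158.2 = 1265.6
Compute sqrt(1265.6) = 35.5753
d_c = 0.141 * 35.5753 = 5.016

5.016 m


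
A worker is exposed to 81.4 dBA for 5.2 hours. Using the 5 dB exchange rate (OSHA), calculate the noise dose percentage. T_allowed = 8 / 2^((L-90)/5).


Given values:
  L = 81.4 dBA, T = 5.2 hours
Formula: T_allowed = 8 / 2^((L - 90) / 5)
Compute exponent: (81.4 - 90) / 5 = -1.72
Compute 2^(-1.72) = 0.303549
T_allowed = 8 / 0.303549 = 26.354888 hours
Dose = (T / T_allowed) * 100
Dose = (5.2 / 26.354888) * 100 = 19.73

19.73 %


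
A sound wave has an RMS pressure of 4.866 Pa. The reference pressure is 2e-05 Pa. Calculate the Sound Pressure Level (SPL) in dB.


Given values:
  p = 4.866 Pa
  p_ref = 2e-05 Pa
Formula: SPL = 20 * log10(p / p_ref)
Compute ratio: p / p_ref = 4.866 / 2e-05 = 243300
Compute log10: log10(243300) = 5.386142
Multiply: SPL = 20 * 5.386142 = 107.72

107.72 dB


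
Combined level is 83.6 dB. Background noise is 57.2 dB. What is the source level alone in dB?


Given values:
  L_total = 83.6 dB, L_bg = 57.2 dB
Formula: L_source = 10 * log10(10^(L_total/10) - 10^(L_bg/10))
Convert to linear:
  10^(83.6/10) = 229086765.2768
  10^(57.2/10) = 524807.4602
Difference: 229086765.2768 - 524807.4602 = 228561957.8166
L_source = 10 * log10(228561957.8166) = 83.59

83.59 dB


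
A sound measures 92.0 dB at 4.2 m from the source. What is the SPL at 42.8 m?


Given values:
  SPL1 = 92.0 dB, r1 = 4.2 m, r2 = 42.8 m
Formula: SPL2 = SPL1 - 20 * log10(r2 / r1)
Compute ratio: r2 / r1 = 42.8 / 4.2 = 10.1905
Compute log10: log10(10.1905) = 1.008195
Compute drop: 20 * 1.008195 = 20.1639
SPL2 = 92.0 - 20.1639 = 71.84

71.84 dB


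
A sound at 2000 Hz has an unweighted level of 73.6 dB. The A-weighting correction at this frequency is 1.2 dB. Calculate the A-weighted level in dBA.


Given values:
  SPL = 73.6 dB
  A-weighting at 2000 Hz = 1.2 dB
Formula: L_A = SPL + A_weight
L_A = 73.6 + (1.2)
L_A = 74.8

74.8 dBA


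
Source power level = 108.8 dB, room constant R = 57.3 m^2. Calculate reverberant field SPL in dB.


Given values:
  Lw = 108.8 dB, R = 57.3 m^2
Formula: SPL = Lw + 10 * log10(4 / R)
Compute 4 / R = 4 / 57.3 = 0.069808
Compute 10 * log10(0.069808) = -11.5609
SPL = 108.8 + (-11.5609) = 97.24

97.24 dB


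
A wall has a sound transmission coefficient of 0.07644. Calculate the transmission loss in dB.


Given values:
  tau = 0.07644
Formula: TL = 10 * log10(1 / tau)
Compute 1 / tau = 1 / 0.07644 = 13.0822
Compute log10(13.0822) = 1.116681
TL = 10 * 1.116681 = 11.17

11.17 dB


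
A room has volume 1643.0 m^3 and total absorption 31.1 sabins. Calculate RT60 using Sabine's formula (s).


Given values:
  V = 1643.0 m^3
  A = 31.1 sabins
Formula: RT60 = 0.161 * V / A
Numerator: 0.161 * 1643.0 = 264.523
RT60 = 264.523 / 31.1 = 8.506

8.506 s


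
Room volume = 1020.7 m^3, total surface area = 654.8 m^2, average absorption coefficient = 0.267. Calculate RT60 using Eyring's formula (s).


Given values:
  V = 1020.7 m^3, S = 654.8 m^2, alpha = 0.267
Formula: RT60 = 0.161 * V / (-S * ln(1 - alpha))
Compute ln(1 - 0.267) = ln(0.733) = -0.31061
Denominator: -654.8 * -0.31061 = 203.3874
Numerator: 0.161 * 1020.7 = 164.3327
RT60 = 164.3327 / 203.3874 = 0.808

0.808 s


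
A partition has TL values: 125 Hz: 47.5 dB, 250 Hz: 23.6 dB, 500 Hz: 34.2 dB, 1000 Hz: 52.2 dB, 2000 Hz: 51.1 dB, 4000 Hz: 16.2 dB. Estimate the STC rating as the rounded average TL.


Given TL values at each frequency:
  125 Hz: 47.5 dB
  250 Hz: 23.6 dB
  500 Hz: 34.2 dB
  1000 Hz: 52.2 dB
  2000 Hz: 51.1 dB
  4000 Hz: 16.2 dB
Formula: STC ~ round(average of TL values)
Sum = 47.5 + 23.6 + 34.2 + 52.2 + 51.1 + 16.2 = 224.8
Average = 224.8 / 6 = 37.47
Rounded: 37

37


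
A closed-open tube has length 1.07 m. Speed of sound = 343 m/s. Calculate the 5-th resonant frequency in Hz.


Given values:
  Tube type: closed-open, L = 1.07 m, c = 343 m/s, n = 5
Formula: f_n = (2n - 1) * c / (4 * L)
Compute 2n - 1 = 2*5 - 1 = 9
Compute 4 * L = 4 * 1.07 = 4.28
f = 9 * 343 / 4.28
f = 721.26

721.26 Hz


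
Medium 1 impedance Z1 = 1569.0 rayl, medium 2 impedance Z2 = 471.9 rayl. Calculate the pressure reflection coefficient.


Given values:
  Z1 = 1569.0 rayl, Z2 = 471.9 rayl
Formula: R = (Z2 - Z1) / (Z2 + Z1)
Numerator: Z2 - Z1 = 471.9 - 1569.0 = -1097.1
Denominator: Z2 + Z1 = 471.9 + 1569.0 = 2040.9
R = -1097.1 / 2040.9 = -0.5376

-0.5376


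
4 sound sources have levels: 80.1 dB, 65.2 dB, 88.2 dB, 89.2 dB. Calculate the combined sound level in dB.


Formula: L_total = 10 * log10( sum(10^(Li/10)) )
  Source 1: 10^(80.1/10) = 102329299.2281
  Source 2: 10^(65.2/10) = 3311311.2148
  Source 3: 10^(88.2/10) = 660693448.0076
  Source 4: 10^(89.2/10) = 831763771.1027
Sum of linear values = 1598097829.5532
L_total = 10 * log10(1598097829.5532) = 92.04

92.04 dB


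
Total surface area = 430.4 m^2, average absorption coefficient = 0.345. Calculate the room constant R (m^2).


Given values:
  S = 430.4 m^2, alpha = 0.345
Formula: R = S * alpha / (1 - alpha)
Numerator: 430.4 * 0.345 = 148.488
Denominator: 1 - 0.345 = 0.655
R = 148.488 / 0.655 = 226.7

226.7 m^2


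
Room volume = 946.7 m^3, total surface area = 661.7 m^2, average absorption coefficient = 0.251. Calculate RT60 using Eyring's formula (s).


Given values:
  V = 946.7 m^3, S = 661.7 m^2, alpha = 0.251
Formula: RT60 = 0.161 * V / (-S * ln(1 - alpha))
Compute ln(1 - 0.251) = ln(0.749) = -0.289016
Denominator: -661.7 * -0.289016 = 191.2419
Numerator: 0.161 * 946.7 = 152.4187
RT60 = 152.4187 / 191.2419 = 0.797

0.797 s


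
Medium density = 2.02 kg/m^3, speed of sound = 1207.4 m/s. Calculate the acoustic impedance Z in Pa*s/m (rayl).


Given values:
  rho = 2.02 kg/m^3
  c = 1207.4 m/s
Formula: Z = rho * c
Z = 2.02 * 1207.4
Z = 2438.95

2438.95 rayl


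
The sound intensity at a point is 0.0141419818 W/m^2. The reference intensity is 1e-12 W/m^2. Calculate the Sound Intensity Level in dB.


Given values:
  I = 0.0141419818 W/m^2
  I_ref = 1e-12 W/m^2
Formula: SIL = 10 * log10(I / I_ref)
Compute ratio: I / I_ref = 14141981800
Compute log10: log10(14141981800) = 10.15051
Multiply: SIL = 10 * 10.15051 = 101.51

101.51 dB


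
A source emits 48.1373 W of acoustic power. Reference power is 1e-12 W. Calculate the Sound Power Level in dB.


Given values:
  W = 48.1373 W
  W_ref = 1e-12 W
Formula: SWL = 10 * log10(W / W_ref)
Compute ratio: W / W_ref = 48137300000000
Compute log10: log10(48137300000000) = 13.682482
Multiply: SWL = 10 * 13.682482 = 136.82

136.82 dB


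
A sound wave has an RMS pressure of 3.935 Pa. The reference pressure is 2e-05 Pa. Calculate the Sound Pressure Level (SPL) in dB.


Given values:
  p = 3.935 Pa
  p_ref = 2e-05 Pa
Formula: SPL = 20 * log10(p / p_ref)
Compute ratio: p / p_ref = 3.935 / 2e-05 = 196750
Compute log10: log10(196750) = 5.293915
Multiply: SPL = 20 * 5.293915 = 105.88

105.88 dB


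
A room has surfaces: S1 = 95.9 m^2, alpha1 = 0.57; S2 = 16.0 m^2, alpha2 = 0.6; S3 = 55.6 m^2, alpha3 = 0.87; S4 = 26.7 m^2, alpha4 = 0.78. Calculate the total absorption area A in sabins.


Given surfaces:
  Surface 1: 95.9 * 0.57 = 54.663
  Surface 2: 16.0 * 0.6 = 9.6
  Surface 3: 55.6 * 0.87 = 48.372
  Surface 4: 26.7 * 0.78 = 20.826
Formula: A = sum(Si * alpha_i)
A = 54.663 + 9.6 + 48.372 + 20.826
A = 133.46

133.46 sabins


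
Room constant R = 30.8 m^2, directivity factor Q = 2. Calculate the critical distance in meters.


Given values:
  R = 30.8 m^2, Q = 2
Formula: d_c = 0.141 * sqrt(Q * R)
Compute Q * R = 2 * 30.8 = 61.6
Compute sqrt(61.6) = 7.8486
d_c = 0.141 * 7.8486 = 1.107

1.107 m


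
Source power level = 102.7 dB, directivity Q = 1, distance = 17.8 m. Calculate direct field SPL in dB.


Given values:
  Lw = 102.7 dB, Q = 1, r = 17.8 m
Formula: SPL = Lw + 10 * log10(Q / (4 * pi * r^2))
Compute 4 * pi * r^2 = 4 * pi * 17.8^2 = 3981.5289
Compute Q / denom = 1 / 3981.5289 = 0.00025116
Compute 10 * log10(0.00025116) = -36.0005
SPL = 102.7 + (-36.0005) = 66.7

66.7 dB


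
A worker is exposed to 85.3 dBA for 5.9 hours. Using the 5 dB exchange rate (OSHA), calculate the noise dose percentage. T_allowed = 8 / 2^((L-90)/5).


Given values:
  L = 85.3 dBA, T = 5.9 hours
Formula: T_allowed = 8 / 2^((L - 90) / 5)
Compute exponent: (85.3 - 90) / 5 = -0.94
Compute 2^(-0.94) = 0.521233
T_allowed = 8 / 0.521233 = 15.348222 hours
Dose = (T / T_allowed) * 100
Dose = (5.9 / 15.348222) * 100 = 38.44

38.44 %


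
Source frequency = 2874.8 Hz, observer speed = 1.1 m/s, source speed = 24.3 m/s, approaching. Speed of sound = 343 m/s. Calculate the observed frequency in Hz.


Given values:
  f_s = 2874.8 Hz, v_o = 1.1 m/s, v_s = 24.3 m/s
  Direction: approaching
Formula: f_o = f_s * (c + v_o) / (c - v_s)
Numerator: c + v_o = 343 + 1.1 = 344.1
Denominator: c - v_s = 343 - 24.3 = 318.7
f_o = 2874.8 * 344.1 / 318.7 = 3103.92

3103.92 Hz


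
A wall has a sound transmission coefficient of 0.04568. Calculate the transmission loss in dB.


Given values:
  tau = 0.04568
Formula: TL = 10 * log10(1 / tau)
Compute 1 / tau = 1 / 0.04568 = 21.8914
Compute log10(21.8914) = 1.340274
TL = 10 * 1.340274 = 13.4

13.4 dB


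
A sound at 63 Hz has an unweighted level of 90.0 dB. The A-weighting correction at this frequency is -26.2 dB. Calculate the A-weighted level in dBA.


Given values:
  SPL = 90.0 dB
  A-weighting at 63 Hz = -26.2 dB
Formula: L_A = SPL + A_weight
L_A = 90.0 + (-26.2)
L_A = 63.8

63.8 dBA


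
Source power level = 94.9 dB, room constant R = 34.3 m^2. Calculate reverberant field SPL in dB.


Given values:
  Lw = 94.9 dB, R = 34.3 m^2
Formula: SPL = Lw + 10 * log10(4 / R)
Compute 4 / R = 4 / 34.3 = 0.116618
Compute 10 * log10(0.116618) = -9.3323
SPL = 94.9 + (-9.3323) = 85.57

85.57 dB


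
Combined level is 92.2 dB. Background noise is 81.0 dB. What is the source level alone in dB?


Given values:
  L_total = 92.2 dB, L_bg = 81.0 dB
Formula: L_source = 10 * log10(10^(L_total/10) - 10^(L_bg/10))
Convert to linear:
  10^(92.2/10) = 1659586907.4376
  10^(81.0/10) = 125892541.1794
Difference: 1659586907.4376 - 125892541.1794 = 1533694366.2582
L_source = 10 * log10(1533694366.2582) = 91.86

91.86 dB


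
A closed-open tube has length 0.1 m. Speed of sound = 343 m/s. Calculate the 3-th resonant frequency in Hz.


Given values:
  Tube type: closed-open, L = 0.1 m, c = 343 m/s, n = 3
Formula: f_n = (2n - 1) * c / (4 * L)
Compute 2n - 1 = 2*3 - 1 = 5
Compute 4 * L = 4 * 0.1 = 0.4
f = 5 * 343 / 0.4
f = 4287.5

4287.5 Hz


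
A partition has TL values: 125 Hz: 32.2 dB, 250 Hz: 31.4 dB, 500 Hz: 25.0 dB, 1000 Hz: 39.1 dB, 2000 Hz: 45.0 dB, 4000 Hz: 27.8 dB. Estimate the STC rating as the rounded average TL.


Given TL values at each frequency:
  125 Hz: 32.2 dB
  250 Hz: 31.4 dB
  500 Hz: 25.0 dB
  1000 Hz: 39.1 dB
  2000 Hz: 45.0 dB
  4000 Hz: 27.8 dB
Formula: STC ~ round(average of TL values)
Sum = 32.2 + 31.4 + 25.0 + 39.1 + 45.0 + 27.8 = 200.5
Average = 200.5 / 6 = 33.42
Rounded: 33

33


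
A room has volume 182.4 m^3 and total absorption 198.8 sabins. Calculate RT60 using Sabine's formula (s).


Given values:
  V = 182.4 m^3
  A = 198.8 sabins
Formula: RT60 = 0.161 * V / A
Numerator: 0.161 * 182.4 = 29.3664
RT60 = 29.3664 / 198.8 = 0.148

0.148 s


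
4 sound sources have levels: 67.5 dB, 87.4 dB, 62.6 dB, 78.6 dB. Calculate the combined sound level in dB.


Formula: L_total = 10 * log10( sum(10^(Li/10)) )
  Source 1: 10^(67.5/10) = 5623413.2519
  Source 2: 10^(87.4/10) = 549540873.8576
  Source 3: 10^(62.6/10) = 1819700.8586
  Source 4: 10^(78.6/10) = 72443596.0075
Sum of linear values = 629427583.9756
L_total = 10 * log10(629427583.9756) = 87.99

87.99 dB


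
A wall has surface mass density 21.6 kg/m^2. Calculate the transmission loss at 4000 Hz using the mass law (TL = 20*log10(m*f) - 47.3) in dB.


Given values:
  m = 21.6 kg/m^2, f = 4000 Hz
Formula: TL = 20 * log10(m * f) - 47.3
Compute m * f = 21.6 * 4000 = 86400.0
Compute log10(86400.0) = 4.936514
Compute 20 * 4.936514 = 98.7303
TL = 98.7303 - 47.3 = 51.43

51.43 dB


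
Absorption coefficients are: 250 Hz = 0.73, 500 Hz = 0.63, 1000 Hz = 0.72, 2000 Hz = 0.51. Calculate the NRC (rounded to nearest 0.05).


Given values:
  a_250 = 0.73, a_500 = 0.63
  a_1000 = 0.72, a_2000 = 0.51
Formula: NRC = (a250 + a500 + a1000 + a2000) / 4
Sum = 0.73 + 0.63 + 0.72 + 0.51 = 2.59
NRC = 2.59 / 4 = 0.6475
Rounded to nearest 0.05: 0.65

0.65


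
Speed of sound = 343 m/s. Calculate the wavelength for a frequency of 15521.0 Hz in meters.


Given values:
  c = 343 m/s, f = 15521.0 Hz
Formula: lambda = c / f
lambda = 343 / 15521.0
lambda = 0.0221

0.0221 m


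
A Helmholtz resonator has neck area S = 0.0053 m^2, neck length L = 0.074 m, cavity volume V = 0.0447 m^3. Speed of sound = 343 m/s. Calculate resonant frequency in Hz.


Given values:
  S = 0.0053 m^2, L = 0.074 m, V = 0.0447 m^3, c = 343 m/s
Formula: f = (c / (2*pi)) * sqrt(S / (V * L))
Compute V * L = 0.0447 * 0.074 = 0.0033078
Compute S / (V * L) = 0.0053 / 0.0033078 = 1.6023
Compute sqrt(1.6023) = 1.26582
Compute c / (2*pi) = 343 / 6.283185 = 54.590148
f = 54.590148 * 1.26582 = 69.1

69.1 Hz


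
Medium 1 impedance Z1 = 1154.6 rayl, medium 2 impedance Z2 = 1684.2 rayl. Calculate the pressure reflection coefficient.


Given values:
  Z1 = 1154.6 rayl, Z2 = 1684.2 rayl
Formula: R = (Z2 - Z1) / (Z2 + Z1)
Numerator: Z2 - Z1 = 1684.2 - 1154.6 = 529.6
Denominator: Z2 + Z1 = 1684.2 + 1154.6 = 2838.8
R = 529.6 / 2838.8 = 0.1866

0.1866


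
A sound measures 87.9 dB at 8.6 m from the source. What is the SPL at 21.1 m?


Given values:
  SPL1 = 87.9 dB, r1 = 8.6 m, r2 = 21.1 m
Formula: SPL2 = SPL1 - 20 * log10(r2 / r1)
Compute ratio: r2 / r1 = 21.1 / 8.6 = 2.4535
Compute log10: log10(2.4535) = 0.389786
Compute drop: 20 * 0.389786 = 7.7957
SPL2 = 87.9 - 7.7957 = 80.1

80.1 dB


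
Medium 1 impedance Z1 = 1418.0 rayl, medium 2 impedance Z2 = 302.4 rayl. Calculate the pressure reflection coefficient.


Given values:
  Z1 = 1418.0 rayl, Z2 = 302.4 rayl
Formula: R = (Z2 - Z1) / (Z2 + Z1)
Numerator: Z2 - Z1 = 302.4 - 1418.0 = -1115.6
Denominator: Z2 + Z1 = 302.4 + 1418.0 = 1720.4
R = -1115.6 / 1720.4 = -0.6485

-0.6485


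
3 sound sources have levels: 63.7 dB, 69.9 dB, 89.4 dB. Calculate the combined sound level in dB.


Formula: L_total = 10 * log10( sum(10^(Li/10)) )
  Source 1: 10^(63.7/10) = 2344228.8153
  Source 2: 10^(69.9/10) = 9772372.2096
  Source 3: 10^(89.4/10) = 870963589.9561
Sum of linear values = 883080190.981
L_total = 10 * log10(883080190.981) = 89.46

89.46 dB


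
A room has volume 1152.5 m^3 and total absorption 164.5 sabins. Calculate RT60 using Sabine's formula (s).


Given values:
  V = 1152.5 m^3
  A = 164.5 sabins
Formula: RT60 = 0.161 * V / A
Numerator: 0.161 * 1152.5 = 185.5525
RT60 = 185.5525 / 164.5 = 1.128

1.128 s


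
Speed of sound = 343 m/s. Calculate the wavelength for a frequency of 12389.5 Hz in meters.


Given values:
  c = 343 m/s, f = 12389.5 Hz
Formula: lambda = c / f
lambda = 343 / 12389.5
lambda = 0.0277

0.0277 m


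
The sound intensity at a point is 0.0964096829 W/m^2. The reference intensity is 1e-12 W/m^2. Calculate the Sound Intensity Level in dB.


Given values:
  I = 0.0964096829 W/m^2
  I_ref = 1e-12 W/m^2
Formula: SIL = 10 * log10(I / I_ref)
Compute ratio: I / I_ref = 96409682900
Compute log10: log10(96409682900) = 10.984121
Multiply: SIL = 10 * 10.984121 = 109.84

109.84 dB


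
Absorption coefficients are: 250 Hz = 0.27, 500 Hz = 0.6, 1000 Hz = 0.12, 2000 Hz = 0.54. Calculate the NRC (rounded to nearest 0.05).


Given values:
  a_250 = 0.27, a_500 = 0.6
  a_1000 = 0.12, a_2000 = 0.54
Formula: NRC = (a250 + a500 + a1000 + a2000) / 4
Sum = 0.27 + 0.6 + 0.12 + 0.54 = 1.53
NRC = 1.53 / 4 = 0.3825
Rounded to nearest 0.05: 0.4

0.4


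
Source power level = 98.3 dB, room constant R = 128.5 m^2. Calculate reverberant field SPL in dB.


Given values:
  Lw = 98.3 dB, R = 128.5 m^2
Formula: SPL = Lw + 10 * log10(4 / R)
Compute 4 / R = 4 / 128.5 = 0.031128
Compute 10 * log10(0.031128) = -15.0685
SPL = 98.3 + (-15.0685) = 83.23

83.23 dB


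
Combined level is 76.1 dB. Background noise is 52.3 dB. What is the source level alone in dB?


Given values:
  L_total = 76.1 dB, L_bg = 52.3 dB
Formula: L_source = 10 * log10(10^(L_total/10) - 10^(L_bg/10))
Convert to linear:
  10^(76.1/10) = 40738027.7804
  10^(52.3/10) = 169824.3652
Difference: 40738027.7804 - 169824.3652 = 40568203.4152
L_source = 10 * log10(40568203.4152) = 76.08

76.08 dB


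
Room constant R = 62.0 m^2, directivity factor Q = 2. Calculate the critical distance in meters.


Given values:
  R = 62.0 m^2, Q = 2
Formula: d_c = 0.141 * sqrt(Q * R)
Compute Q * R = 2 * 62.0 = 124.0
Compute sqrt(124.0) = 11.1355
d_c = 0.141 * 11.1355 = 1.57

1.57 m


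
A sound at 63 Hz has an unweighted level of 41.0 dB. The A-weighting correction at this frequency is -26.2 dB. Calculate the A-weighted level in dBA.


Given values:
  SPL = 41.0 dB
  A-weighting at 63 Hz = -26.2 dB
Formula: L_A = SPL + A_weight
L_A = 41.0 + (-26.2)
L_A = 14.8

14.8 dBA


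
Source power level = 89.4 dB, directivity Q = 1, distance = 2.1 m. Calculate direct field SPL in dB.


Given values:
  Lw = 89.4 dB, Q = 1, r = 2.1 m
Formula: SPL = Lw + 10 * log10(Q / (4 * pi * r^2))
Compute 4 * pi * r^2 = 4 * pi * 2.1^2 = 55.4177
Compute Q / denom = 1 / 55.4177 = 0.01804478
Compute 10 * log10(0.01804478) = -17.4365
SPL = 89.4 + (-17.4365) = 71.96

71.96 dB


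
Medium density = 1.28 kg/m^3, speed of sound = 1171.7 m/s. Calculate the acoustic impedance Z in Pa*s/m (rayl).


Given values:
  rho = 1.28 kg/m^3
  c = 1171.7 m/s
Formula: Z = rho * c
Z = 1.28 * 1171.7
Z = 1499.78

1499.78 rayl


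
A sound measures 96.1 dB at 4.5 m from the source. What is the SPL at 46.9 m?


Given values:
  SPL1 = 96.1 dB, r1 = 4.5 m, r2 = 46.9 m
Formula: SPL2 = SPL1 - 20 * log10(r2 / r1)
Compute ratio: r2 / r1 = 46.9 / 4.5 = 10.4222
Compute log10: log10(10.4222) = 1.017959
Compute drop: 20 * 1.017959 = 20.3592
SPL2 = 96.1 - 20.3592 = 75.74

75.74 dB


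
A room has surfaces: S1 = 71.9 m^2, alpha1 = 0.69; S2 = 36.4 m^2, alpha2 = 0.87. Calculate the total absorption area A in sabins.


Given surfaces:
  Surface 1: 71.9 * 0.69 = 49.611
  Surface 2: 36.4 * 0.87 = 31.668
Formula: A = sum(Si * alpha_i)
A = 49.611 + 31.668
A = 81.28

81.28 sabins


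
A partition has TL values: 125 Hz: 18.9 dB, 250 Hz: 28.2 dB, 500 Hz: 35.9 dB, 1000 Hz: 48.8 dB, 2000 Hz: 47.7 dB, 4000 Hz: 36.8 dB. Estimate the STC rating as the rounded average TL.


Given TL values at each frequency:
  125 Hz: 18.9 dB
  250 Hz: 28.2 dB
  500 Hz: 35.9 dB
  1000 Hz: 48.8 dB
  2000 Hz: 47.7 dB
  4000 Hz: 36.8 dB
Formula: STC ~ round(average of TL values)
Sum = 18.9 + 28.2 + 35.9 + 48.8 + 47.7 + 36.8 = 216.3
Average = 216.3 / 6 = 36.05
Rounded: 36

36


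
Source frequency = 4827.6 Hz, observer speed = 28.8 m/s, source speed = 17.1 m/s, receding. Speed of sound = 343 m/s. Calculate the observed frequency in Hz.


Given values:
  f_s = 4827.6 Hz, v_o = 28.8 m/s, v_s = 17.1 m/s
  Direction: receding
Formula: f_o = f_s * (c - v_o) / (c + v_s)
Numerator: c - v_o = 343 - 28.8 = 314.2
Denominator: c + v_s = 343 + 17.1 = 360.1
f_o = 4827.6 * 314.2 / 360.1 = 4212.25

4212.25 Hz


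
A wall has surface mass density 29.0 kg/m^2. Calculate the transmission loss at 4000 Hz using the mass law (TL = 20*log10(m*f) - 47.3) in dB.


Given values:
  m = 29.0 kg/m^2, f = 4000 Hz
Formula: TL = 20 * log10(m * f) - 47.3
Compute m * f = 29.0 * 4000 = 116000.0
Compute log10(116000.0) = 5.064458
Compute 20 * 5.064458 = 101.2892
TL = 101.2892 - 47.3 = 53.99

53.99 dB


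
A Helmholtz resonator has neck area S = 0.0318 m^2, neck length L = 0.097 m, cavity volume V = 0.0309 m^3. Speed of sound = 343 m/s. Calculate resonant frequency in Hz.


Given values:
  S = 0.0318 m^2, L = 0.097 m, V = 0.0309 m^3, c = 343 m/s
Formula: f = (c / (2*pi)) * sqrt(S / (V * L))
Compute V * L = 0.0309 * 0.097 = 0.0029973
Compute S / (V * L) = 0.0318 / 0.0029973 = 10.6095
Compute sqrt(10.6095) = 3.257223
Compute c / (2*pi) = 343 / 6.283185 = 54.590148
f = 54.590148 * 3.257223 = 177.81

177.81 Hz


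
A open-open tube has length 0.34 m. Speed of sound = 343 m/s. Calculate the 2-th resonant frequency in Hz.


Given values:
  Tube type: open-open, L = 0.34 m, c = 343 m/s, n = 2
Formula: f_n = n * c / (2 * L)
Compute 2 * L = 2 * 0.34 = 0.68
f = 2 * 343 / 0.68
f = 1008.82

1008.82 Hz


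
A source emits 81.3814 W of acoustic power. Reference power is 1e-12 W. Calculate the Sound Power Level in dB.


Given values:
  W = 81.3814 W
  W_ref = 1e-12 W
Formula: SWL = 10 * log10(W / W_ref)
Compute ratio: W / W_ref = 81381400000000
Compute log10: log10(81381400000000) = 13.910525
Multiply: SWL = 10 * 13.910525 = 139.11

139.11 dB


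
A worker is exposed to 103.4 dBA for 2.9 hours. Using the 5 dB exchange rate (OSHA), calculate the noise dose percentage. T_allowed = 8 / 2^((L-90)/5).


Given values:
  L = 103.4 dBA, T = 2.9 hours
Formula: T_allowed = 8 / 2^((L - 90) / 5)
Compute exponent: (103.4 - 90) / 5 = 2.68
Compute 2^(2.68) = 6.408559
T_allowed = 8 / 6.408559 = 1.248331 hours
Dose = (T / T_allowed) * 100
Dose = (2.9 / 1.248331) * 100 = 232.31

232.31 %


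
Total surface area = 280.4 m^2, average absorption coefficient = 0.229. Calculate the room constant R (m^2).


Given values:
  S = 280.4 m^2, alpha = 0.229
Formula: R = S * alpha / (1 - alpha)
Numerator: 280.4 * 0.229 = 64.2116
Denominator: 1 - 0.229 = 0.771
R = 64.2116 / 0.771 = 83.28

83.28 m^2


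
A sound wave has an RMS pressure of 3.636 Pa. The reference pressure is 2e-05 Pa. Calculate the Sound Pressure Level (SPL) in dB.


Given values:
  p = 3.636 Pa
  p_ref = 2e-05 Pa
Formula: SPL = 20 * log10(p / p_ref)
Compute ratio: p / p_ref = 3.636 / 2e-05 = 181800
Compute log10: log10(181800) = 5.259594
Multiply: SPL = 20 * 5.259594 = 105.19

105.19 dB


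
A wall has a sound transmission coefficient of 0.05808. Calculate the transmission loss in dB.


Given values:
  tau = 0.05808
Formula: TL = 10 * log10(1 / tau)
Compute 1 / tau = 1 / 0.05808 = 17.2176
Compute log10(17.2176) = 1.235973
TL = 10 * 1.235973 = 12.36

12.36 dB


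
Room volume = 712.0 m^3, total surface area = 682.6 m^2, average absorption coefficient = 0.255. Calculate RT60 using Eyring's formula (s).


Given values:
  V = 712.0 m^3, S = 682.6 m^2, alpha = 0.255
Formula: RT60 = 0.161 * V / (-S * ln(1 - alpha))
Compute ln(1 - 0.255) = ln(0.745) = -0.294371
Denominator: -682.6 * -0.294371 = 200.9376
Numerator: 0.161 * 712.0 = 114.632
RT60 = 114.632 / 200.9376 = 0.57

0.57 s


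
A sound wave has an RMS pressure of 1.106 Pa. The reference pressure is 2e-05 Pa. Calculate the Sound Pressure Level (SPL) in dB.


Given values:
  p = 1.106 Pa
  p_ref = 2e-05 Pa
Formula: SPL = 20 * log10(p / p_ref)
Compute ratio: p / p_ref = 1.106 / 2e-05 = 55300
Compute log10: log10(55300) = 4.742725
Multiply: SPL = 20 * 4.742725 = 94.85

94.85 dB
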